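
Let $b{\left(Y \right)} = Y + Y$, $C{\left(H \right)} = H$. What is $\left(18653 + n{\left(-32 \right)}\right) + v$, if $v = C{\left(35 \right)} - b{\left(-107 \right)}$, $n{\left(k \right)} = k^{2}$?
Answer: $19926$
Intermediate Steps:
$b{\left(Y \right)} = 2 Y$
$v = 249$ ($v = 35 - 2 \left(-107\right) = 35 - -214 = 35 + 214 = 249$)
$\left(18653 + n{\left(-32 \right)}\right) + v = \left(18653 + \left(-32\right)^{2}\right) + 249 = \left(18653 + 1024\right) + 249 = 19677 + 249 = 19926$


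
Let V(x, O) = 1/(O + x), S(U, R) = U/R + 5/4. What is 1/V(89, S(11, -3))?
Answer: 1039/12 ≈ 86.583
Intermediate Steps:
S(U, R) = 5/4 + U/R (S(U, R) = U/R + 5*(¼) = U/R + 5/4 = 5/4 + U/R)
1/V(89, S(11, -3)) = 1/(1/((5/4 + 11/(-3)) + 89)) = 1/(1/((5/4 + 11*(-⅓)) + 89)) = 1/(1/((5/4 - 11/3) + 89)) = 1/(1/(-29/12 + 89)) = 1/(1/(1039/12)) = 1/(12/1039) = 1039/12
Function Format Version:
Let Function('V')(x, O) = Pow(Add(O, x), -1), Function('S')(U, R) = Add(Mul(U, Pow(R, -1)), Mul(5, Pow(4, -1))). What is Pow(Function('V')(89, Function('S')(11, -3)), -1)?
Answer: Rational(1039, 12) ≈ 86.583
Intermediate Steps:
Function('S')(U, R) = Add(Rational(5, 4), Mul(U, Pow(R, -1))) (Function('S')(U, R) = Add(Mul(U, Pow(R, -1)), Mul(5, Rational(1, 4))) = Add(Mul(U, Pow(R, -1)), Rational(5, 4)) = Add(Rational(5, 4), Mul(U, Pow(R, -1))))
Pow(Function('V')(89, Function('S')(11, -3)), -1) = Pow(Pow(Add(Add(Rational(5, 4), Mul(11, Pow(-3, -1))), 89), -1), -1) = Pow(Pow(Add(Add(Rational(5, 4), Mul(11, Rational(-1, 3))), 89), -1), -1) = Pow(Pow(Add(Add(Rational(5, 4), Rational(-11, 3)), 89), -1), -1) = Pow(Pow(Add(Rational(-29, 12), 89), -1), -1) = Pow(Pow(Rational(1039, 12), -1), -1) = Pow(Rational(12, 1039), -1) = Rational(1039, 12)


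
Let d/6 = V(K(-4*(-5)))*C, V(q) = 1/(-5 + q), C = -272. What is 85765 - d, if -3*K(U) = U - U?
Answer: 427193/5 ≈ 85439.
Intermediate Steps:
K(U) = 0 (K(U) = -(U - U)/3 = -⅓*0 = 0)
d = 1632/5 (d = 6*(-272/(-5 + 0)) = 6*(-272/(-5)) = 6*(-⅕*(-272)) = 6*(272/5) = 1632/5 ≈ 326.40)
85765 - d = 85765 - 1*1632/5 = 85765 - 1632/5 = 427193/5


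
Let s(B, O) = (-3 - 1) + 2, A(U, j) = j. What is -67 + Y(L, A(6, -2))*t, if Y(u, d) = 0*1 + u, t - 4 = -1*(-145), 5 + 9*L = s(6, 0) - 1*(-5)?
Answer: -901/9 ≈ -100.11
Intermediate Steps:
s(B, O) = -2 (s(B, O) = -4 + 2 = -2)
L = -2/9 (L = -5/9 + (-2 - 1*(-5))/9 = -5/9 + (-2 + 5)/9 = -5/9 + (⅑)*3 = -5/9 + ⅓ = -2/9 ≈ -0.22222)
t = 149 (t = 4 - 1*(-145) = 4 + 145 = 149)
Y(u, d) = u (Y(u, d) = 0 + u = u)
-67 + Y(L, A(6, -2))*t = -67 - 2/9*149 = -67 - 298/9 = -901/9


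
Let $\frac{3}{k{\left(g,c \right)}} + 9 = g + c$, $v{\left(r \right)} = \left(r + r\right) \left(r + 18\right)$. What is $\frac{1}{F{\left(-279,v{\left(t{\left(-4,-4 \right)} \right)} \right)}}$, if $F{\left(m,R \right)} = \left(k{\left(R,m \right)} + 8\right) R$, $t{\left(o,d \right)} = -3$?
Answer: $- \frac{7}{5035} \approx -0.0013903$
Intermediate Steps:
$v{\left(r \right)} = 2 r \left(18 + r\right)$
$k{\left(g,c \right)} = \frac{3}{-9 + c + g}$ ($k{\left(g,c \right)} = \frac{3}{-9 + \left(g + c\right)} = \frac{3}{-9 + \left(c + g\right)} = \frac{3}{-9 + c + g}$)
$F{\left(m,R \right)} = R \left(8 + \frac{3}{-9 + R + m}\right)$ ($F{\left(m,R \right)} = \left(\frac{3}{-9 + m + R} + 8\right) R = \left(\frac{3}{-9 + R + m} + 8\right) R = \left(8 + \frac{3}{-9 + R + m}\right) R = R \left(8 + \frac{3}{-9 + R + m}\right)$)
$\frac{1}{F{\left(-279,v{\left(t{\left(-4,-4 \right)} \right)} \right)}} = \frac{1}{2 \left(-3\right) \left(18 - 3\right) \frac{1}{-9 + 2 \left(-3\right) \left(18 - 3\right) - 279} \left(-69 + 8 \cdot 2 \left(-3\right) \left(18 - 3\right) + 8 \left(-279\right)\right)} = \frac{1}{2 \left(-3\right) 15 \frac{1}{-9 + 2 \left(-3\right) 15 - 279} \left(-69 + 8 \cdot 2 \left(-3\right) 15 - 2232\right)} = \frac{1}{\left(-90\right) \frac{1}{-9 - 90 - 279} \left(-69 + 8 \left(-90\right) - 2232\right)} = \frac{1}{\left(-90\right) \frac{1}{-378} \left(-69 - 720 - 2232\right)} = \frac{1}{\left(-90\right) \left(- \frac{1}{378}\right) \left(-3021\right)} = \frac{1}{- \frac{5035}{7}} = - \frac{7}{5035}$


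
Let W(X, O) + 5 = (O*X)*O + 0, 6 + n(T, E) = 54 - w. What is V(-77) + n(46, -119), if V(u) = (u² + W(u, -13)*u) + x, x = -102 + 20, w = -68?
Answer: 1008349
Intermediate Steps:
x = -82
n(T, E) = 116 (n(T, E) = -6 + (54 - 1*(-68)) = -6 + (54 + 68) = -6 + 122 = 116)
W(X, O) = -5 + X*O² (W(X, O) = -5 + ((O*X)*O + 0) = -5 + (X*O² + 0) = -5 + X*O²)
V(u) = -82 + u² + u*(-5 + 169*u) (V(u) = (u² + (-5 + u*(-13)²)*u) - 82 = (u² + (-5 + u*169)*u) - 82 = (u² + (-5 + 169*u)*u) - 82 = (u² + u*(-5 + 169*u)) - 82 = -82 + u² + u*(-5 + 169*u))
V(-77) + n(46, -119) = (-82 - 5*(-77) + 170*(-77)²) + 116 = (-82 + 385 + 170*5929) + 116 = (-82 + 385 + 1007930) + 116 = 1008233 + 116 = 1008349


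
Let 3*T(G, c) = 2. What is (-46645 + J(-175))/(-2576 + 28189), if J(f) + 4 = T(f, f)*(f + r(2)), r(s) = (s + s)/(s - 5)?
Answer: -420899/230517 ≈ -1.8259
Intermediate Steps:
T(G, c) = ⅔ (T(G, c) = (⅓)*2 = ⅔)
r(s) = 2*s/(-5 + s) (r(s) = (2*s)/(-5 + s) = 2*s/(-5 + s))
J(f) = -44/9 + 2*f/3 (J(f) = -4 + 2*(f + 2*2/(-5 + 2))/3 = -4 + 2*(f + 2*2/(-3))/3 = -4 + 2*(f + 2*2*(-⅓))/3 = -4 + 2*(f - 4/3)/3 = -4 + 2*(-4/3 + f)/3 = -4 + (-8/9 + 2*f/3) = -44/9 + 2*f/3)
(-46645 + J(-175))/(-2576 + 28189) = (-46645 + (-44/9 + (⅔)*(-175)))/(-2576 + 28189) = (-46645 + (-44/9 - 350/3))/25613 = (-46645 - 1094/9)*(1/25613) = -420899/9*1/25613 = -420899/230517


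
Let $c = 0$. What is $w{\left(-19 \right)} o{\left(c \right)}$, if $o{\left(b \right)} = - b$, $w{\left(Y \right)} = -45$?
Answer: $0$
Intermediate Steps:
$w{\left(-19 \right)} o{\left(c \right)} = - 45 \left(\left(-1\right) 0\right) = \left(-45\right) 0 = 0$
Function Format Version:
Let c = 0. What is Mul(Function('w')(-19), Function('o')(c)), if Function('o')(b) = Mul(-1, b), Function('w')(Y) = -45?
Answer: 0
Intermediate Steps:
Mul(Function('w')(-19), Function('o')(c)) = Mul(-45, Mul(-1, 0)) = Mul(-45, 0) = 0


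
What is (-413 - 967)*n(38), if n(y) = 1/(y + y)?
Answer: -345/19 ≈ -18.158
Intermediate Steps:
n(y) = 1/(2*y)
(-413 - 967)*n(38) = (-413 - 967)*((½)/38) = -690/38 = -1380*1/76 = -345/19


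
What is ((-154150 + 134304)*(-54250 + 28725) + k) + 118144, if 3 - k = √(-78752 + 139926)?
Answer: 506687297 - √61174 ≈ 5.0669e+8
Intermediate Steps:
k = 3 - √61174 (k = 3 - √(-78752 + 139926) = 3 - √61174 ≈ -244.33)
((-154150 + 134304)*(-54250 + 28725) + k) + 118144 = ((-154150 + 134304)*(-54250 + 28725) + (3 - √61174)) + 118144 = (-19846*(-25525) + (3 - √61174)) + 118144 = (506569150 + (3 - √61174)) + 118144 = (506569153 - √61174) + 118144 = 506687297 - √61174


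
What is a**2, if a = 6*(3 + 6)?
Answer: 2916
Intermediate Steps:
a = 54 (a = 6*9 = 54)
a**2 = 54**2 = 2916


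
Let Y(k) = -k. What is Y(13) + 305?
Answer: 292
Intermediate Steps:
Y(13) + 305 = -1*13 + 305 = -13 + 305 = 292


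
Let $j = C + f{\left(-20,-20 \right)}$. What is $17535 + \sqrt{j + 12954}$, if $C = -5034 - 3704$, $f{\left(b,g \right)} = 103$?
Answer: $17535 + \sqrt{4319} \approx 17601.0$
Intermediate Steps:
$C = -8738$
$j = -8635$ ($j = -8738 + 103 = -8635$)
$17535 + \sqrt{j + 12954} = 17535 + \sqrt{-8635 + 12954} = 17535 + \sqrt{4319}$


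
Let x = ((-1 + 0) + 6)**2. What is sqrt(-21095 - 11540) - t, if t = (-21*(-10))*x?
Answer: -5250 + I*sqrt(32635) ≈ -5250.0 + 180.65*I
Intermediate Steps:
x = 25 (x = (-1 + 6)**2 = 5**2 = 25)
t = 5250 (t = -21*(-10)*25 = 210*25 = 5250)
sqrt(-21095 - 11540) - t = sqrt(-21095 - 11540) - 1*5250 = sqrt(-32635) - 5250 = I*sqrt(32635) - 5250 = -5250 + I*sqrt(32635)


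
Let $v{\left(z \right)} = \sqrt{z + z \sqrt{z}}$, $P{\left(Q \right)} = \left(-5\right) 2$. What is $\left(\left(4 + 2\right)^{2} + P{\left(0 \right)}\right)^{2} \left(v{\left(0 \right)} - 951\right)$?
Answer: $-642876$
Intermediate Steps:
$P{\left(Q \right)} = -10$
$v{\left(z \right)} = \sqrt{z + z^{\frac{3}{2}}}$
$\left(\left(4 + 2\right)^{2} + P{\left(0 \right)}\right)^{2} \left(v{\left(0 \right)} - 951\right) = \left(\left(4 + 2\right)^{2} - 10\right)^{2} \left(\sqrt{0 + 0^{\frac{3}{2}}} - 951\right) = \left(6^{2} - 10\right)^{2} \left(\sqrt{0 + 0} - 951\right) = \left(36 - 10\right)^{2} \left(\sqrt{0} - 951\right) = 26^{2} \left(0 - 951\right) = 676 \left(-951\right) = -642876$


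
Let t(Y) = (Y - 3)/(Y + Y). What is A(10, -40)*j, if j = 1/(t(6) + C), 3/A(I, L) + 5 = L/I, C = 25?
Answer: -4/303 ≈ -0.013201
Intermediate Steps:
t(Y) = (-3 + Y)/(2*Y) (t(Y) = (-3 + Y)/((2*Y)) = (-3 + Y)*(1/(2*Y)) = (-3 + Y)/(2*Y))
A(I, L) = 3/(-5 + L/I)
j = 4/101 (j = 1/((½)*(-3 + 6)/6 + 25) = 1/((½)*(⅙)*3 + 25) = 1/(¼ + 25) = 1/(101/4) = 4/101 ≈ 0.039604)
A(10, -40)*j = -3*10/(-1*(-40) + 5*10)*(4/101) = -3*10/(40 + 50)*(4/101) = -3*10/90*(4/101) = -3*10*1/90*(4/101) = -⅓*4/101 = -4/303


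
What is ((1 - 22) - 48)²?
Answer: 4761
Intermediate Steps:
((1 - 22) - 48)² = (-21 - 48)² = (-69)² = 4761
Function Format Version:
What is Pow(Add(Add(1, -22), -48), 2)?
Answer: 4761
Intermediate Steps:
Pow(Add(Add(1, -22), -48), 2) = Pow(Add(-21, -48), 2) = Pow(-69, 2) = 4761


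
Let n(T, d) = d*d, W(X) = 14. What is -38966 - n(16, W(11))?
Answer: -39162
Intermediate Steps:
n(T, d) = d²
-38966 - n(16, W(11)) = -38966 - 1*14² = -38966 - 1*196 = -38966 - 196 = -39162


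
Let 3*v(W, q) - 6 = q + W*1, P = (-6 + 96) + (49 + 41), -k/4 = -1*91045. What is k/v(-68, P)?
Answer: 546270/59 ≈ 9258.8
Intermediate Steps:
k = 364180 (k = -(-4)*91045 = -4*(-91045) = 364180)
P = 180 (P = 90 + 90 = 180)
v(W, q) = 2 + W/3 + q/3 (v(W, q) = 2 + (q + W*1)/3 = 2 + (q + W)/3 = 2 + (W + q)/3 = 2 + (W/3 + q/3) = 2 + W/3 + q/3)
k/v(-68, P) = 364180/(2 + (⅓)*(-68) + (⅓)*180) = 364180/(2 - 68/3 + 60) = 364180/(118/3) = 364180*(3/118) = 546270/59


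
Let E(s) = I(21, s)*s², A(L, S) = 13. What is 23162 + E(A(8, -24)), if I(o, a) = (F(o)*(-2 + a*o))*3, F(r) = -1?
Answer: -114235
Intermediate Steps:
I(o, a) = 6 - 3*a*o (I(o, a) = -(-2 + a*o)*3 = (2 - a*o)*3 = 6 - 3*a*o)
E(s) = s²*(6 - 63*s) (E(s) = (6 - 3*s*21)*s² = (6 - 63*s)*s² = s²*(6 - 63*s))
23162 + E(A(8, -24)) = 23162 + 13²*(6 - 63*13) = 23162 + 169*(6 - 819) = 23162 + 169*(-813) = 23162 - 137397 = -114235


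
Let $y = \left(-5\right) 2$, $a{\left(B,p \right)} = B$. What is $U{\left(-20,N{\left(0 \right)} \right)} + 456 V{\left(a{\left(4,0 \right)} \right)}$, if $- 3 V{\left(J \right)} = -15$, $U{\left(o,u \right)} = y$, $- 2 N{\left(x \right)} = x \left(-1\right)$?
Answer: $2270$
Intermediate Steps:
$y = -10$
$N{\left(x \right)} = \frac{x}{2}$ ($N{\left(x \right)} = - \frac{x \left(-1\right)}{2} = - \frac{\left(-1\right) x}{2} = \frac{x}{2}$)
$U{\left(o,u \right)} = -10$
$V{\left(J \right)} = 5$ ($V{\left(J \right)} = \left(- \frac{1}{3}\right) \left(-15\right) = 5$)
$U{\left(-20,N{\left(0 \right)} \right)} + 456 V{\left(a{\left(4,0 \right)} \right)} = -10 + 456 \cdot 5 = -10 + 2280 = 2270$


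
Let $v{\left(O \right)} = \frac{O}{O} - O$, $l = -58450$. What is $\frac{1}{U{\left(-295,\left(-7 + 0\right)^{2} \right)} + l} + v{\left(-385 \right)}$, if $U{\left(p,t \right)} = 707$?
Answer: $\frac{22288797}{57743} \approx 386.0$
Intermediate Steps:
$v{\left(O \right)} = 1 - O$
$\frac{1}{U{\left(-295,\left(-7 + 0\right)^{2} \right)} + l} + v{\left(-385 \right)} = \frac{1}{707 - 58450} + \left(1 - -385\right) = \frac{1}{-57743} + \left(1 + 385\right) = - \frac{1}{57743} + 386 = \frac{22288797}{57743}$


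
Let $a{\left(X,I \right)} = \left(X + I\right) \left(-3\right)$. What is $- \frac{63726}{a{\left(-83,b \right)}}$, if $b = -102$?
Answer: $- \frac{21242}{185} \approx -114.82$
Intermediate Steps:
$a{\left(X,I \right)} = - 3 I - 3 X$ ($a{\left(X,I \right)} = \left(I + X\right) \left(-3\right) = - 3 I - 3 X$)
$- \frac{63726}{a{\left(-83,b \right)}} = - \frac{63726}{\left(-3\right) \left(-102\right) - -249} = - \frac{63726}{306 + 249} = - \frac{63726}{555} = \left(-63726\right) \frac{1}{555} = - \frac{21242}{185}$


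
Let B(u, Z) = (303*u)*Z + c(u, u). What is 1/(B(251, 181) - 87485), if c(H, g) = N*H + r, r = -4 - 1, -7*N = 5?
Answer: 7/95745466 ≈ 7.3111e-8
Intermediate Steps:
N = -5/7 (N = -1/7*5 = -5/7 ≈ -0.71429)
r = -5
c(H, g) = -5 - 5*H/7 (c(H, g) = -5*H/7 - 5 = -5 - 5*H/7)
B(u, Z) = -5 - 5*u/7 + 303*Z*u (B(u, Z) = (303*u)*Z + (-5 - 5*u/7) = 303*Z*u + (-5 - 5*u/7) = -5 - 5*u/7 + 303*Z*u)
1/(B(251, 181) - 87485) = 1/((-5 - 5/7*251 + 303*181*251) - 87485) = 1/((-5 - 1255/7 + 13765593) - 87485) = 1/(96357861/7 - 87485) = 1/(95745466/7) = 7/95745466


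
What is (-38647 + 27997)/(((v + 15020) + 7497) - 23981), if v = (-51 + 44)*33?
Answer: 710/113 ≈ 6.2832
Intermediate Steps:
v = -231 (v = -7*33 = -231)
(-38647 + 27997)/(((v + 15020) + 7497) - 23981) = (-38647 + 27997)/(((-231 + 15020) + 7497) - 23981) = -10650/((14789 + 7497) - 23981) = -10650/(22286 - 23981) = -10650/(-1695) = -10650*(-1/1695) = 710/113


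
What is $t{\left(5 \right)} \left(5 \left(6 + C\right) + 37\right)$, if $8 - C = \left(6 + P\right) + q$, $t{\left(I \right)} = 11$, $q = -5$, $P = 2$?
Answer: $1012$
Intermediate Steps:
$C = 5$ ($C = 8 - \left(\left(6 + 2\right) - 5\right) = 8 - \left(8 - 5\right) = 8 - 3 = 5$)
$t{\left(5 \right)} \left(5 \left(6 + C\right) + 37\right) = 11 \left(5 \left(6 + 5\right) + 37\right) = 11 \left(5 \cdot 11 + 37\right) = 11 \left(55 + 37\right) = 11 \cdot 92 = 1012$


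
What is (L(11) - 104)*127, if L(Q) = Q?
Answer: -11811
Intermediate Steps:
(L(11) - 104)*127 = (11 - 104)*127 = -93*127 = -11811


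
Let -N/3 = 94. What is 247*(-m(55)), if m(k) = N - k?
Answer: 83239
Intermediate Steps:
N = -282 (N = -3*94 = -282)
m(k) = -282 - k
247*(-m(55)) = 247*(-(-282 - 1*55)) = 247*(-(-282 - 55)) = 247*(-1*(-337)) = 247*337 = 83239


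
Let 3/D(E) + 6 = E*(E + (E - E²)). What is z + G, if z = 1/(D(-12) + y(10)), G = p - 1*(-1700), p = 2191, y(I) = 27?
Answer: 70392751/18091 ≈ 3891.0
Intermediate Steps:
G = 3891 (G = 2191 - 1*(-1700) = 2191 + 1700 = 3891)
D(E) = 3/(-6 + E*(-E² + 2*E)) (D(E) = 3/(-6 + E*(E + (E - E²))) = 3/(-6 + E*(-E² + 2*E)))
z = 670/18091 (z = 1/(-3/(6 + (-12)³ - 2*(-12)²) + 27) = 1/(-3/(6 - 1728 - 2*144) + 27) = 1/(-3/(6 - 1728 - 288) + 27) = 1/(-3/(-2010) + 27) = 1/(-3*(-1/2010) + 27) = 1/(1/670 + 27) = 1/(18091/670) = 670/18091 ≈ 0.037035)
z + G = 670/18091 + 3891 = 70392751/18091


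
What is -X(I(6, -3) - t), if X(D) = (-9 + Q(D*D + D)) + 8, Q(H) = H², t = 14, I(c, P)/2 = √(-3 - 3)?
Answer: -7467 + 17064*I*√6 ≈ -7467.0 + 41798.0*I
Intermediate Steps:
I(c, P) = 2*I*√6 (I(c, P) = 2*√(-3 - 3) = 2*√(-6) = 2*(I*√6) = 2*I*√6)
X(D) = -1 + (D + D²)² (X(D) = (-9 + (D*D + D)²) + 8 = (-9 + (D² + D)²) + 8 = (-9 + (D + D²)²) + 8 = -1 + (D + D²)²)
-X(I(6, -3) - t) = -(-1 + (2*I*√6 - 1*14)²*(1 + (2*I*√6 - 1*14))²) = -(-1 + (2*I*√6 - 14)²*(1 + (2*I*√6 - 14))²) = -(-1 + (-14 + 2*I*√6)²*(1 + (-14 + 2*I*√6))²) = -(-1 + (-14 + 2*I*√6)²*(-13 + 2*I*√6)²) = 1 - (-14 + 2*I*√6)²*(-13 + 2*I*√6)²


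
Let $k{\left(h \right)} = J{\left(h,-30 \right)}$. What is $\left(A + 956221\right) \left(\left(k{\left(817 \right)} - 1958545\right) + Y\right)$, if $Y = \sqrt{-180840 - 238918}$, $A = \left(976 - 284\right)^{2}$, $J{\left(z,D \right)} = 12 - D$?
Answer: $-2810618277755 + 1435085 i \sqrt{419758} \approx -2.8106 \cdot 10^{12} + 9.2977 \cdot 10^{8} i$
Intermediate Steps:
$k{\left(h \right)} = 42$ ($k{\left(h \right)} = 12 - -30 = 12 + 30 = 42$)
$A = 478864$ ($A = 692^{2} = 478864$)
$Y = i \sqrt{419758}$ ($Y = \sqrt{-419758} = i \sqrt{419758} \approx 647.89 i$)
$\left(A + 956221\right) \left(\left(k{\left(817 \right)} - 1958545\right) + Y\right) = \left(478864 + 956221\right) \left(\left(42 - 1958545\right) + i \sqrt{419758}\right) = 1435085 \left(\left(42 - 1958545\right) + i \sqrt{419758}\right) = 1435085 \left(-1958503 + i \sqrt{419758}\right) = -2810618277755 + 1435085 i \sqrt{419758}$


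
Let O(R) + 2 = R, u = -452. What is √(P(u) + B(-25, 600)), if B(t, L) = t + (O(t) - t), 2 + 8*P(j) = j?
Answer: I*√335/2 ≈ 9.1515*I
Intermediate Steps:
O(R) = -2 + R
P(j) = -¼ + j/8
B(t, L) = -2 + t (B(t, L) = t + ((-2 + t) - t) = t - 2 = -2 + t)
√(P(u) + B(-25, 600)) = √((-¼ + (⅛)*(-452)) + (-2 - 25)) = √((-¼ - 113/2) - 27) = √(-227/4 - 27) = √(-335/4) = I*√335/2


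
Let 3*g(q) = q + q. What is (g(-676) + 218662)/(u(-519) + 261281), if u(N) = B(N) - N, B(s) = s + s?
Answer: 327317/391143 ≈ 0.83682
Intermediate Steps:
B(s) = 2*s
g(q) = 2*q/3 (g(q) = (q + q)/3 = (2*q)/3 = 2*q/3)
u(N) = N (u(N) = 2*N - N = N)
(g(-676) + 218662)/(u(-519) + 261281) = ((2/3)*(-676) + 218662)/(-519 + 261281) = (-1352/3 + 218662)/260762 = (654634/3)*(1/260762) = 327317/391143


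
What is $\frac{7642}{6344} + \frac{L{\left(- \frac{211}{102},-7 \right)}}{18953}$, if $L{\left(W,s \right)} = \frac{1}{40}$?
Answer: $\frac{724194923}{601189160} \approx 1.2046$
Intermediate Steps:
$L{\left(W,s \right)} = \frac{1}{40}$
$\frac{7642}{6344} + \frac{L{\left(- \frac{211}{102},-7 \right)}}{18953} = \frac{7642}{6344} + \frac{1}{40 \cdot 18953} = 7642 \cdot \frac{1}{6344} + \frac{1}{40} \cdot \frac{1}{18953} = \frac{3821}{3172} + \frac{1}{758120} = \frac{724194923}{601189160}$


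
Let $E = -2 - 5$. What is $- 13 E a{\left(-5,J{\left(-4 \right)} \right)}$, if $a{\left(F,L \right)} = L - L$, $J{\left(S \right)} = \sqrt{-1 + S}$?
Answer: $0$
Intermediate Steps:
$E = -7$
$a{\left(F,L \right)} = 0$
$- 13 E a{\left(-5,J{\left(-4 \right)} \right)} = \left(-13\right) \left(-7\right) 0 = 91 \cdot 0 = 0$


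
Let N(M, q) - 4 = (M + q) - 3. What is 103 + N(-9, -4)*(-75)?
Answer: 1003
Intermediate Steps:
N(M, q) = 1 + M + q (N(M, q) = 4 + ((M + q) - 3) = 4 + (-3 + M + q) = 1 + M + q)
103 + N(-9, -4)*(-75) = 103 + (1 - 9 - 4)*(-75) = 103 - 12*(-75) = 103 + 900 = 1003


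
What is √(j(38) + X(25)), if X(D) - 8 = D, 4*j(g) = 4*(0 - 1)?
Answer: 4*√2 ≈ 5.6569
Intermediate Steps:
j(g) = -1 (j(g) = (4*(0 - 1))/4 = (4*(-1))/4 = (¼)*(-4) = -1)
X(D) = 8 + D
√(j(38) + X(25)) = √(-1 + (8 + 25)) = √(-1 + 33) = √32 = 4*√2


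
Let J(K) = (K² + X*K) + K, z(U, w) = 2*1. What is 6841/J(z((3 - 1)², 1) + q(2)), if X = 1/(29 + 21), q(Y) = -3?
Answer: -342050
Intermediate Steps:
X = 1/50 ≈ 0.020000
z(U, w) = 2
J(K) = K² + 51*K/50 (J(K) = (K² + K/50) + K = K² + 51*K/50)
6841/J(z((3 - 1)², 1) + q(2)) = 6841/(((2 - 3)*(51 + 50*(2 - 3))/50)) = 6841/(((1/50)*(-1)*(51 + 50*(-1)))) = 6841/(((1/50)*(-1)*(51 - 50))) = 6841/(((1/50)*(-1)*1)) = 6841/(-1/50) = 6841*(-50) = -342050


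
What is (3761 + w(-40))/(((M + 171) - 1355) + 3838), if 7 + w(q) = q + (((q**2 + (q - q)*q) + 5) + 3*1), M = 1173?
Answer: 5322/3827 ≈ 1.3906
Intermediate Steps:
w(q) = 1 + q + q**2 (w(q) = -7 + (q + (((q**2 + (q - q)*q) + 5) + 3*1)) = -7 + (q + (((q**2 + 0*q) + 5) + 3)) = -7 + (q + (((q**2 + 0) + 5) + 3)) = -7 + (q + ((q**2 + 5) + 3)) = -7 + (q + ((5 + q**2) + 3)) = -7 + (q + (8 + q**2)) = -7 + (8 + q + q**2) = 1 + q + q**2)
(3761 + w(-40))/(((M + 171) - 1355) + 3838) = (3761 + (1 - 40 + (-40)**2))/(((1173 + 171) - 1355) + 3838) = (3761 + (1 - 40 + 1600))/((1344 - 1355) + 3838) = (3761 + 1561)/(-11 + 3838) = 5322/3827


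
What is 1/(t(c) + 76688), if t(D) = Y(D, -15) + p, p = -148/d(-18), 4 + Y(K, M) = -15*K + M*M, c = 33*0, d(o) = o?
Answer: 9/692255 ≈ 1.3001e-5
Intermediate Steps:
c = 0
Y(K, M) = -4 + M² - 15*K (Y(K, M) = -4 + (-15*K + M*M) = -4 + (-15*K + M²) = -4 + (M² - 15*K) = -4 + M² - 15*K)
p = 74/9 (p = -148/(-18) = -148*(-1/18) = 74/9 ≈ 8.2222)
t(D) = 2063/9 - 15*D (t(D) = (-4 + (-15)² - 15*D) + 74/9 = (-4 + 225 - 15*D) + 74/9 = (221 - 15*D) + 74/9 = 2063/9 - 15*D)
1/(t(c) + 76688) = 1/((2063/9 - 15*0) + 76688) = 1/((2063/9 + 0) + 76688) = 1/(2063/9 + 76688) = 1/(692255/9) = 9/692255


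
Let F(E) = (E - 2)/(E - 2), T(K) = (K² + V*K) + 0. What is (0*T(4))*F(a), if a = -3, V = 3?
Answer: 0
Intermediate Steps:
T(K) = K² + 3*K (T(K) = (K² + 3*K) + 0 = K² + 3*K)
F(E) = 1 (F(E) = (-2 + E)/(-2 + E) = 1)
(0*T(4))*F(a) = (0*(4*(3 + 4)))*1 = (0*(4*7))*1 = (0*28)*1 = 0*1 = 0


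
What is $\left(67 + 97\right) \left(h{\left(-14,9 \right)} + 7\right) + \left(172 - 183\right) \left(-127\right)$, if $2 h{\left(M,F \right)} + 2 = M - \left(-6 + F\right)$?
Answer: $987$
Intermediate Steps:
$h{\left(M,F \right)} = 2 + \frac{M}{2} - \frac{F}{2}$ ($h{\left(M,F \right)} = -1 + \frac{M - \left(-6 + F\right)}{2} = -1 + \frac{6 + M - F}{2} = -1 + \left(3 + \frac{M}{2} - \frac{F}{2}\right) = 2 + \frac{M}{2} - \frac{F}{2}$)
$\left(67 + 97\right) \left(h{\left(-14,9 \right)} + 7\right) + \left(172 - 183\right) \left(-127\right) = \left(67 + 97\right) \left(\left(2 + \frac{1}{2} \left(-14\right) - \frac{9}{2}\right) + 7\right) + \left(172 - 183\right) \left(-127\right) = 164 \left(\left(2 - 7 - \frac{9}{2}\right) + 7\right) + \left(172 - 183\right) \left(-127\right) = 164 \left(- \frac{19}{2} + 7\right) - -1397 = 164 \left(- \frac{5}{2}\right) + 1397 = -410 + 1397 = 987$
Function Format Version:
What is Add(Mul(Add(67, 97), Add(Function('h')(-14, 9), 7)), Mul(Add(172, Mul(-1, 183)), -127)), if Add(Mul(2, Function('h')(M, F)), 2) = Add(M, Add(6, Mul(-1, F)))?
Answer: 987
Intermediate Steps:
Function('h')(M, F) = Add(2, Mul(Rational(1, 2), M), Mul(Rational(-1, 2), F)) (Function('h')(M, F) = Add(-1, Mul(Rational(1, 2), Add(M, Add(6, Mul(-1, F))))) = Add(-1, Mul(Rational(1, 2), Add(6, M, Mul(-1, F)))) = Add(-1, Add(3, Mul(Rational(1, 2), M), Mul(Rational(-1, 2), F))) = Add(2, Mul(Rational(1, 2), M), Mul(Rational(-1, 2), F)))
Add(Mul(Add(67, 97), Add(Function('h')(-14, 9), 7)), Mul(Add(172, Mul(-1, 183)), -127)) = Add(Mul(Add(67, 97), Add(Add(2, Mul(Rational(1, 2), -14), Mul(Rational(-1, 2), 9)), 7)), Mul(Add(172, Mul(-1, 183)), -127)) = Add(Mul(164, Add(Add(2, -7, Rational(-9, 2)), 7)), Mul(Add(172, -183), -127)) = Add(Mul(164, Add(Rational(-19, 2), 7)), Mul(-11, -127)) = Add(Mul(164, Rational(-5, 2)), 1397) = Add(-410, 1397) = 987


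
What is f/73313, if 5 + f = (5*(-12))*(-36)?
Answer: 2155/73313 ≈ 0.029395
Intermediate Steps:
f = 2155 (f = -5 + (5*(-12))*(-36) = -5 - 60*(-36) = -5 + 2160 = 2155)
f/73313 = 2155/73313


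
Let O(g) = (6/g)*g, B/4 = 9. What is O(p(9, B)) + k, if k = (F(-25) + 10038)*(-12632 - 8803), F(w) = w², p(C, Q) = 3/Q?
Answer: -228561399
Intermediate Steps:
B = 36 (B = 4*9 = 36)
k = -228561405 (k = ((-25)² + 10038)*(-12632 - 8803) = (625 + 10038)*(-21435) = 10663*(-21435) = -228561405)
O(g) = 6
O(p(9, B)) + k = 6 - 228561405 = -228561399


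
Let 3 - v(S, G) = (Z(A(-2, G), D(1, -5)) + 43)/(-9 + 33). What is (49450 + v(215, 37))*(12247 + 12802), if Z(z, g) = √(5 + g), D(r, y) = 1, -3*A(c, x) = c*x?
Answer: 29728879621/24 - 25049*√6/24 ≈ 1.2387e+9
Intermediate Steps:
A(c, x) = -c*x/3
v(S, G) = 29/24 - √6/24 (v(S, G) = 3 - (√(5 + 1) + 43)/(-9 + 33) = 3 - (√6 + 43)/24 = 3 - (43 + √6)/24 = 3 - (43/24 + √6/24) = 3 + (-43/24 - √6/24) = 29/24 - √6/24)
(49450 + v(215, 37))*(12247 + 12802) = (49450 + (29/24 - √6/24))*(12247 + 12802) = (1186829/24 - √6/24)*25049 = 29728879621/24 - 25049*√6/24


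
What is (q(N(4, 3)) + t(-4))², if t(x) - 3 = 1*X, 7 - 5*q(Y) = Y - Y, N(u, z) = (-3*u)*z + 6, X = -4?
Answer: 4/25 ≈ 0.16000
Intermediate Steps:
N(u, z) = 6 - 3*u*z (N(u, z) = -3*u*z + 6 = 6 - 3*u*z)
q(Y) = 7/5 (q(Y) = 7/5 - (Y - Y)/5 = 7/5 - ⅕*0 = 7/5 + 0 = 7/5)
t(x) = -1 (t(x) = 3 + 1*(-4) = 3 - 4 = -1)
(q(N(4, 3)) + t(-4))² = (7/5 - 1)² = (⅖)² = 4/25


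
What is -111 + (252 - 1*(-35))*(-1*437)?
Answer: -125530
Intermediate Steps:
-111 + (252 - 1*(-35))*(-1*437) = -111 + (252 + 35)*(-437) = -111 + 287*(-437) = -111 - 125419 = -125530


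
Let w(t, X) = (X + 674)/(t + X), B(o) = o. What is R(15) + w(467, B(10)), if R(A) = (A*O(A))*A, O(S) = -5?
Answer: -59549/53 ≈ -1123.6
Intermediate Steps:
w(t, X) = (674 + X)/(X + t)
R(A) = -5*A² (R(A) = (A*(-5))*A = (-5*A)*A = -5*A²)
R(15) + w(467, B(10)) = -5*15² + (674 + 10)/(10 + 467) = -5*225 + 684/477 = -1125 + (1/477)*684 = -1125 + 76/53 = -59549/53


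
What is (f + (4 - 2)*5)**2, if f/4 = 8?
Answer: 1764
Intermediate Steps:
f = 32 (f = 4*8 = 32)
(f + (4 - 2)*5)**2 = (32 + (4 - 2)*5)**2 = (32 + 2*5)**2 = (32 + 10)**2 = 42**2 = 1764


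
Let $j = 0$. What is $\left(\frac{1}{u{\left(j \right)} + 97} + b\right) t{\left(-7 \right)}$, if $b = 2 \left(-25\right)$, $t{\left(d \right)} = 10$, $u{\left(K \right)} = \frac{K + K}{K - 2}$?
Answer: $- \frac{48490}{97} \approx -499.9$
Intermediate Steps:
$u{\left(K \right)} = \frac{2 K}{-2 + K}$
$b = -50$
$\left(\frac{1}{u{\left(j \right)} + 97} + b\right) t{\left(-7 \right)} = \left(\frac{1}{2 \cdot 0 \frac{1}{-2 + 0} + 97} - 50\right) 10 = \left(\frac{1}{2 \cdot 0 \frac{1}{-2} + 97} - 50\right) 10 = \left(\frac{1}{2 \cdot 0 \left(- \frac{1}{2}\right) + 97} - 50\right) 10 = \left(\frac{1}{0 + 97} - 50\right) 10 = \left(\frac{1}{97} - 50\right) 10 = \left(- \frac{4849}{97}\right) 10 = - \frac{48490}{97}$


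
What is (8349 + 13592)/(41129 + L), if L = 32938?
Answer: 21941/74067 ≈ 0.29623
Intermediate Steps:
(8349 + 13592)/(41129 + L) = (8349 + 13592)/(41129 + 32938) = 21941/74067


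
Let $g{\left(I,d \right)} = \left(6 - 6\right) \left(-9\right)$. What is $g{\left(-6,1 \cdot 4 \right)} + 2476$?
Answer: $2476$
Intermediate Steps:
$g{\left(I,d \right)} = 0$ ($g{\left(I,d \right)} = \left(6 - 6\right) \left(-9\right) = 0 \left(-9\right) = 0$)
$g{\left(-6,1 \cdot 4 \right)} + 2476 = 0 + 2476 = 2476$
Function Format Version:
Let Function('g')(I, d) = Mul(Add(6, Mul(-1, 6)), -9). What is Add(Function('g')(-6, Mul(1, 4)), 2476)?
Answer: 2476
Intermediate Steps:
Function('g')(I, d) = 0 (Function('g')(I, d) = Mul(Add(6, -6), -9) = Mul(0, -9) = 0)
Add(Function('g')(-6, Mul(1, 4)), 2476) = Add(0, 2476) = 2476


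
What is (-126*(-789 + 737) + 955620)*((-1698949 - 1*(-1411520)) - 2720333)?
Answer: -2893984379064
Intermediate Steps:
(-126*(-789 + 737) + 955620)*((-1698949 - 1*(-1411520)) - 2720333) = (-126*(-52) + 955620)*((-1698949 + 1411520) - 2720333) = (6552 + 955620)*(-287429 - 2720333) = 962172*(-3007762) = -2893984379064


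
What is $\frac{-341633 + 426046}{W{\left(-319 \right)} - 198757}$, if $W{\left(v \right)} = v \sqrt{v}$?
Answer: $- \frac{16777674641}{39536806808} + \frac{26927747 i \sqrt{319}}{39536806808} \approx -0.42436 + 0.012164 i$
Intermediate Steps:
$W{\left(v \right)} = v^{\frac{3}{2}}$
$\frac{-341633 + 426046}{W{\left(-319 \right)} - 198757} = \frac{-341633 + 426046}{\left(-319\right)^{\frac{3}{2}} - 198757} = \frac{84413}{- 319 i \sqrt{319} - 198757} = \frac{84413}{-198757 - 319 i \sqrt{319}}$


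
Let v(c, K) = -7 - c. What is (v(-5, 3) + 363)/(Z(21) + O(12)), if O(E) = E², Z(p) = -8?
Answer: 361/136 ≈ 2.6544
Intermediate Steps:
(v(-5, 3) + 363)/(Z(21) + O(12)) = ((-7 - 1*(-5)) + 363)/(-8 + 12²) = ((-7 + 5) + 363)/(-8 + 144) = (-2 + 363)/136 = 361*(1/136) = 361/136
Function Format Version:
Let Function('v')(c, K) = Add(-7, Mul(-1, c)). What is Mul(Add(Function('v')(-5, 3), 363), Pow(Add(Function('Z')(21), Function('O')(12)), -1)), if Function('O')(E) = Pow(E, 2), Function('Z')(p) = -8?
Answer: Rational(361, 136) ≈ 2.6544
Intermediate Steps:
Mul(Add(Function('v')(-5, 3), 363), Pow(Add(Function('Z')(21), Function('O')(12)), -1)) = Mul(Add(Add(-7, Mul(-1, -5)), 363), Pow(Add(-8, Pow(12, 2)), -1)) = Mul(Add(Add(-7, 5), 363), Pow(Add(-8, 144), -1)) = Mul(Add(-2, 363), Pow(136, -1)) = Mul(361, Rational(1, 136)) = Rational(361, 136)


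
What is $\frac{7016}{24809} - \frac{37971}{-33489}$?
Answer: $\frac{130775707}{92314289} \approx 1.4166$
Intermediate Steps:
$\frac{7016}{24809} - \frac{37971}{-33489} = 7016 \cdot \frac{1}{24809} - - \frac{4219}{3721} = \frac{7016}{24809} + \frac{4219}{3721} = \frac{130775707}{92314289}$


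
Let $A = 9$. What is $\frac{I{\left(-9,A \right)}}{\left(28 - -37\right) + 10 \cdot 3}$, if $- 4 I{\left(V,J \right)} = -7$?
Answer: $\frac{7}{380} \approx 0.018421$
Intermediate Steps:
$I{\left(V,J \right)} = \frac{7}{4}$ ($I{\left(V,J \right)} = \left(- \frac{1}{4}\right) \left(-7\right) = \frac{7}{4}$)
$\frac{I{\left(-9,A \right)}}{\left(28 - -37\right) + 10 \cdot 3} = \frac{7}{4 \left(\left(28 - -37\right) + 10 \cdot 3\right)} = \frac{7}{4 \left(\left(28 + 37\right) + 30\right)} = \frac{7}{4 \left(65 + 30\right)} = \frac{7}{4 \cdot 95} = \frac{7}{4} \cdot \frac{1}{95} = \frac{7}{380}$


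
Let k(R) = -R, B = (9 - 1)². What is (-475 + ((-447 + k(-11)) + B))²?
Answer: 717409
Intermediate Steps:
B = 64 (B = 8² = 64)
(-475 + ((-447 + k(-11)) + B))² = (-475 + ((-447 - 1*(-11)) + 64))² = (-475 + ((-447 + 11) + 64))² = (-475 + (-436 + 64))² = (-475 - 372)² = (-847)² = 717409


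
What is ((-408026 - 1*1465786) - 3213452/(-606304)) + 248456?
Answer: -246364157693/151576 ≈ -1.6254e+6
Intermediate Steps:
((-408026 - 1*1465786) - 3213452/(-606304)) + 248456 = ((-408026 - 1465786) - 3213452*(-1/606304)) + 248456 = (-1873812 + 803363/151576) + 248456 = -284024124349/151576 + 248456 = -246364157693/151576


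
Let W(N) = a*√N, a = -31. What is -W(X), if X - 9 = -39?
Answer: 31*I*√30 ≈ 169.79*I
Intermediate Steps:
X = -30 (X = 9 - 39 = -30)
W(N) = -31*√N
-W(X) = -(-31)*√(-30) = -(-31)*I*√30 = 31*I*√30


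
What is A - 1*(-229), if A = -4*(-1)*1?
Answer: 233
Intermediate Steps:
A = 4 (A = 4*1 = 4)
A - 1*(-229) = 4 - 1*(-229) = 4 + 229 = 233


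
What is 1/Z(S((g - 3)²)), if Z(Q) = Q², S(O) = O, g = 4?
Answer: 1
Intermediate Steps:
1/Z(S((g - 3)²)) = 1/(((4 - 3)²)²) = 1/((1²)²) = 1/(1²) = 1/1 = 1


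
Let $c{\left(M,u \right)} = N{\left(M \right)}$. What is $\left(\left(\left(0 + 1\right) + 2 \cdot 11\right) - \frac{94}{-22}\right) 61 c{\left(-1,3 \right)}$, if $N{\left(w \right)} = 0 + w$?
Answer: $- \frac{18300}{11} \approx -1663.6$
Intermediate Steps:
$N{\left(w \right)} = w$
$c{\left(M,u \right)} = M$
$\left(\left(\left(0 + 1\right) + 2 \cdot 11\right) - \frac{94}{-22}\right) 61 c{\left(-1,3 \right)} = \left(\left(\left(0 + 1\right) + 2 \cdot 11\right) - \frac{94}{-22}\right) 61 \left(-1\right) = \left(\left(1 + 22\right) - - \frac{47}{11}\right) \left(-61\right) = \left(23 + \frac{47}{11}\right) \left(-61\right) = \frac{300}{11} \left(-61\right) = - \frac{18300}{11}$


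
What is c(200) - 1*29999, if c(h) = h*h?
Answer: 10001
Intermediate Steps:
c(h) = h**2
c(200) - 1*29999 = 200**2 - 1*29999 = 40000 - 29999 = 10001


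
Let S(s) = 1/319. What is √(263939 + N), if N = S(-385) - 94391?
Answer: √17253374347/319 ≈ 411.76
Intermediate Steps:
S(s) = 1/319
N = -30110728/319 (N = 1/319 - 94391 = -30110728/319 ≈ -94391.)
√(263939 + N) = √(263939 - 30110728/319) = √(54085813/319) = √17253374347/319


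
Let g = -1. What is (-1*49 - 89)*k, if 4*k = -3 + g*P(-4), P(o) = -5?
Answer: -69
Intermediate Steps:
k = 1/2 (k = (-3 - 1*(-5))/4 = (-3 + 5)/4 = (1/4)*2 = 1/2 ≈ 0.50000)
(-1*49 - 89)*k = (-1*49 - 89)*(1/2) = (-49 - 89)*(1/2) = -138*1/2 = -69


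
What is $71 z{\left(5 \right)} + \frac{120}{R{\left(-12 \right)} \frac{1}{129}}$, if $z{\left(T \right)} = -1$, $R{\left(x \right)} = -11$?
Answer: $- \frac{16261}{11} \approx -1478.3$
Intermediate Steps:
$71 z{\left(5 \right)} + \frac{120}{R{\left(-12 \right)} \frac{1}{129}} = 71 \left(-1\right) + \frac{120}{\left(-11\right) \frac{1}{129}} = -71 + \frac{120}{\left(-11\right) \frac{1}{129}} = -71 + \frac{120}{- \frac{11}{129}} = -71 + 120 \left(- \frac{129}{11}\right) = -71 - \frac{15480}{11} = - \frac{16261}{11}$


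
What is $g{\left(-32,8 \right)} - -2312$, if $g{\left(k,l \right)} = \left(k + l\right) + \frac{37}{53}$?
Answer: $\frac{121301}{53} \approx 2288.7$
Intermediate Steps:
$g{\left(k,l \right)} = \frac{37}{53} + k + l$ ($g{\left(k,l \right)} = \left(k + l\right) + 37 \cdot \frac{1}{53} = \left(k + l\right) + \frac{37}{53} = \frac{37}{53} + k + l$)
$g{\left(-32,8 \right)} - -2312 = \left(\frac{37}{53} - 32 + 8\right) - -2312 = - \frac{1235}{53} + 2312 = \frac{121301}{53}$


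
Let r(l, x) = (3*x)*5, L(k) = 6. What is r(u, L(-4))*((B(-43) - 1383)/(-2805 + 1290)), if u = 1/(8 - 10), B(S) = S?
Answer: 8556/101 ≈ 84.713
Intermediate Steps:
u = -½ (u = 1/(-2) = -½ ≈ -0.50000)
r(l, x) = 15*x
r(u, L(-4))*((B(-43) - 1383)/(-2805 + 1290)) = (15*6)*((-43 - 1383)/(-2805 + 1290)) = 90*(-1426/(-1515)) = 90*(-1426*(-1/1515)) = 90*(1426/1515) = 8556/101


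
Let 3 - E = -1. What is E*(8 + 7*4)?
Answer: 144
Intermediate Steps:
E = 4 (E = 3 - 1*(-1) = 3 + 1 = 4)
E*(8 + 7*4) = 4*(8 + 7*4) = 4*(8 + 28) = 4*36 = 144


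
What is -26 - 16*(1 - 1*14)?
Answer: 182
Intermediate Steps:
-26 - 16*(1 - 1*14) = -26 - 16*(1 - 14) = -26 - 16*(-13) = -26 + 208 = 182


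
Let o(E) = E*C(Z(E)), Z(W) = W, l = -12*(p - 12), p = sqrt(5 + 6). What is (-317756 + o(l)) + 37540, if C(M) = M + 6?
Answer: -257032 - 3528*sqrt(11) ≈ -2.6873e+5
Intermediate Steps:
p = sqrt(11) ≈ 3.3166
l = 144 - 12*sqrt(11) (l = -12*(sqrt(11) - 12) = -12*(-12 + sqrt(11)) = 144 - 12*sqrt(11) ≈ 104.20)
C(M) = 6 + M
o(E) = E*(6 + E)
(-317756 + o(l)) + 37540 = (-317756 + (144 - 12*sqrt(11))*(6 + (144 - 12*sqrt(11)))) + 37540 = (-317756 + (144 - 12*sqrt(11))*(150 - 12*sqrt(11))) + 37540 = -280216 + (144 - 12*sqrt(11))*(150 - 12*sqrt(11))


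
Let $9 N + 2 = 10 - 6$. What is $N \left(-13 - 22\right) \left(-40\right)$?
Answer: $\frac{2800}{9} \approx 311.11$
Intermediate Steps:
$N = \frac{2}{9}$ ($N = - \frac{2}{9} + \frac{10 - 6}{9} = - \frac{2}{9} + \frac{1}{9} \cdot 4 = - \frac{2}{9} + \frac{4}{9} = \frac{2}{9} \approx 0.22222$)
$N \left(-13 - 22\right) \left(-40\right) = \frac{2 \left(-13 - 22\right)}{9} \left(-40\right) = \frac{2}{9} \left(-35\right) \left(-40\right) = \left(- \frac{70}{9}\right) \left(-40\right) = \frac{2800}{9}$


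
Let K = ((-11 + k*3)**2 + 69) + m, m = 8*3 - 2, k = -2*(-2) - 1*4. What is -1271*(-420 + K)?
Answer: 264368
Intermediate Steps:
k = 0 (k = 4 - 4 = 0)
m = 22 (m = 24 - 2 = 22)
K = 212 (K = ((-11 + 0*3)**2 + 69) + 22 = ((-11 + 0)**2 + 69) + 22 = ((-11)**2 + 69) + 22 = (121 + 69) + 22 = 190 + 22 = 212)
-1271*(-420 + K) = -1271*(-420 + 212) = -1271*(-208) = 264368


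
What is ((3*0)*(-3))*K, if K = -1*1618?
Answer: 0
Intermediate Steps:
K = -1618
((3*0)*(-3))*K = ((3*0)*(-3))*(-1618) = (0*(-3))*(-1618) = 0*(-1618) = 0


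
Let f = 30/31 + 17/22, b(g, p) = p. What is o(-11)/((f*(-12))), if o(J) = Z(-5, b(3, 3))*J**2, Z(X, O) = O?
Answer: -41261/2374 ≈ -17.380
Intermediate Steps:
o(J) = 3*J**2
f = 1187/682 (f = 30*(1/31) + 17*(1/22) = 30/31 + 17/22 = 1187/682 ≈ 1.7405)
o(-11)/((f*(-12))) = (3*(-11)**2)/(((1187/682)*(-12))) = (3*121)/(-7122/341) = 363*(-341/7122) = -41261/2374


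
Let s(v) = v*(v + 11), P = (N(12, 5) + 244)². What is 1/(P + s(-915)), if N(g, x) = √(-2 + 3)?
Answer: 1/887185 ≈ 1.1272e-6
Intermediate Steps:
N(g, x) = 1 (N(g, x) = √1 = 1)
P = 60025 (P = (1 + 244)² = 245² = 60025)
s(v) = v*(11 + v)
1/(P + s(-915)) = 1/(60025 - 915*(11 - 915)) = 1/(60025 - 915*(-904)) = 1/(60025 + 827160) = 1/887185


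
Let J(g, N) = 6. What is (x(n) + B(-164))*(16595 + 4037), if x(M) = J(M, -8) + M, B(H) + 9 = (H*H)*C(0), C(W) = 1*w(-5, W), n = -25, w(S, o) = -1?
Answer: -555495968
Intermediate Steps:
C(W) = -1 (C(W) = 1*(-1) = -1)
B(H) = -9 - H² (B(H) = -9 + (H*H)*(-1) = -9 + H²*(-1) = -9 - H²)
x(M) = 6 + M
(x(n) + B(-164))*(16595 + 4037) = ((6 - 25) + (-9 - 1*(-164)²))*(16595 + 4037) = (-19 + (-9 - 1*26896))*20632 = (-19 + (-9 - 26896))*20632 = (-19 - 26905)*20632 = -26924*20632 = -555495968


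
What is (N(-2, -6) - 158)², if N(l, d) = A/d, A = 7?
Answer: 912025/36 ≈ 25334.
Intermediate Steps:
N(l, d) = 7/d
(N(-2, -6) - 158)² = (7/(-6) - 158)² = (7*(-⅙) - 158)² = (-7/6 - 158)² = (-955/6)² = 912025/36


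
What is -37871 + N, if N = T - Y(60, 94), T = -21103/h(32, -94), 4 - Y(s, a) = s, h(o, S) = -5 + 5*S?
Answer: -17941022/475 ≈ -37771.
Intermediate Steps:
Y(s, a) = 4 - s
T = 21103/475 (T = -21103/(-5 + 5*(-94)) = -21103/(-5 - 470) = -21103/(-475) = -21103*(-1/475) = 21103/475 ≈ 44.427)
N = 47703/475 (N = 21103/475 - (4 - 1*60) = 21103/475 - (4 - 60) = 21103/475 - 1*(-56) = 21103/475 + 56 = 47703/475 ≈ 100.43)
-37871 + N = -37871 + 47703/475 = -17941022/475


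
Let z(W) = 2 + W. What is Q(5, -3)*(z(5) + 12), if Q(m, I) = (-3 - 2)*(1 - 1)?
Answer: 0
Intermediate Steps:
Q(m, I) = 0 (Q(m, I) = -5*0 = 0)
Q(5, -3)*(z(5) + 12) = 0*((2 + 5) + 12) = 0*(7 + 12) = 0*19 = 0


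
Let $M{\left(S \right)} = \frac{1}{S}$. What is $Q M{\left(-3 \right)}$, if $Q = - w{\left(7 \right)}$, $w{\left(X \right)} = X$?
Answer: $\frac{7}{3} \approx 2.3333$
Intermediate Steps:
$Q = -7$ ($Q = \left(-1\right) 7 = -7$)
$Q M{\left(-3 \right)} = - \frac{7}{-3} = \left(-7\right) \left(- \frac{1}{3}\right) = \frac{7}{3}$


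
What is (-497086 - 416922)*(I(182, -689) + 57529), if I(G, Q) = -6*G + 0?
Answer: -51583869496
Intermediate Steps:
I(G, Q) = -6*G
(-497086 - 416922)*(I(182, -689) + 57529) = (-497086 - 416922)*(-6*182 + 57529) = -914008*(-1092 + 57529) = -914008*56437 = -51583869496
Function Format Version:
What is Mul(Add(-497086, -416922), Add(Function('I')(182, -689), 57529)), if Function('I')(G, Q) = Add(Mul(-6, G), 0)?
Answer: -51583869496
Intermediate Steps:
Function('I')(G, Q) = Mul(-6, G)
Mul(Add(-497086, -416922), Add(Function('I')(182, -689), 57529)) = Mul(Add(-497086, -416922), Add(Mul(-6, 182), 57529)) = Mul(-914008, Add(-1092, 57529)) = Mul(-914008, 56437) = -51583869496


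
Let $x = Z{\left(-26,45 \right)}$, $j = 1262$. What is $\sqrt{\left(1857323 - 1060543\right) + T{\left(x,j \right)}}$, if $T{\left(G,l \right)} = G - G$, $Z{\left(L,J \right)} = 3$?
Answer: $2 \sqrt{199195} \approx 892.63$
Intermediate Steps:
$x = 3$
$T{\left(G,l \right)} = 0$
$\sqrt{\left(1857323 - 1060543\right) + T{\left(x,j \right)}} = \sqrt{\left(1857323 - 1060543\right) + 0} = \sqrt{796780 + 0} = \sqrt{796780} = 2 \sqrt{199195}$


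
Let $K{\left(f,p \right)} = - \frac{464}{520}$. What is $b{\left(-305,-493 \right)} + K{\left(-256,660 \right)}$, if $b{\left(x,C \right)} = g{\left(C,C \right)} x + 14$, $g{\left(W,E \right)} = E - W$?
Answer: $\frac{852}{65} \approx 13.108$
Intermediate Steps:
$K{\left(f,p \right)} = - \frac{58}{65}$ ($K{\left(f,p \right)} = \left(-464\right) \frac{1}{520} = - \frac{58}{65}$)
$b{\left(x,C \right)} = 14$ ($b{\left(x,C \right)} = \left(C - C\right) x + 14 = 0 x + 14 = 0 + 14 = 14$)
$b{\left(-305,-493 \right)} + K{\left(-256,660 \right)} = 14 - \frac{58}{65} = \frac{852}{65}$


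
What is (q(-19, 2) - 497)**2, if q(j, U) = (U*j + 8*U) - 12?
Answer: 281961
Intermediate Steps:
q(j, U) = -12 + 8*U + U*j (q(j, U) = (8*U + U*j) - 12 = -12 + 8*U + U*j)
(q(-19, 2) - 497)**2 = ((-12 + 8*2 + 2*(-19)) - 497)**2 = ((-12 + 16 - 38) - 497)**2 = (-34 - 497)**2 = (-531)**2 = 281961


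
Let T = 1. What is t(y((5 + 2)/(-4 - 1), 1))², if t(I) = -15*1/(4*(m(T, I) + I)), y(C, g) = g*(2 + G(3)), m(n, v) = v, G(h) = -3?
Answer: 225/64 ≈ 3.5156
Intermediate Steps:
y(C, g) = -g (y(C, g) = g*(2 - 3) = g*(-1) = -g)
t(I) = -15/(8*I) (t(I) = -15*1/(4*(I + I)) = -15*1/(8*I) = -15/(8*I))
t(y((5 + 2)/(-4 - 1), 1))² = (-15/(8*((-1*1))))² = (-15/8/(-1))² = (-15/8*(-1))² = (15/8)² = 225/64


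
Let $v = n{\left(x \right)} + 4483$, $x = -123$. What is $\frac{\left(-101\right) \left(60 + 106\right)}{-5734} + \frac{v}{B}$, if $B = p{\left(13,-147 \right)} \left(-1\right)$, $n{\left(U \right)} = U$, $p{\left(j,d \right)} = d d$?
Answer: $\frac{168648127}{61953003} \approx 2.7222$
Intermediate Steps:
$p{\left(j,d \right)} = d^{2}$
$v = 4360$ ($v = -123 + 4483 = 4360$)
$B = -21609$ ($B = \left(-147\right)^{2} \left(-1\right) = 21609 \left(-1\right) = -21609$)
$\frac{\left(-101\right) \left(60 + 106\right)}{-5734} + \frac{v}{B} = \frac{\left(-101\right) \left(60 + 106\right)}{-5734} + \frac{4360}{-21609} = \left(-101\right) 166 \left(- \frac{1}{5734}\right) + 4360 \left(- \frac{1}{21609}\right) = \left(-16766\right) \left(- \frac{1}{5734}\right) - \frac{4360}{21609} = \frac{8383}{2867} - \frac{4360}{21609} = \frac{168648127}{61953003}$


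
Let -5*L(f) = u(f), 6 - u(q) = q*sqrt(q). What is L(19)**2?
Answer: 1379/5 - 228*sqrt(19)/25 ≈ 236.05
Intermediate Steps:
u(q) = 6 - q**(3/2) (u(q) = 6 - q*sqrt(q) = 6 - q**(3/2))
L(f) = -6/5 + f**(3/2)/5 (L(f) = -(6 - f**(3/2))/5 = -6/5 + f**(3/2)/5)
L(19)**2 = (-6/5 + 19**(3/2)/5)**2 = (-6/5 + (19*sqrt(19))/5)**2 = (-6/5 + 19*sqrt(19)/5)**2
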